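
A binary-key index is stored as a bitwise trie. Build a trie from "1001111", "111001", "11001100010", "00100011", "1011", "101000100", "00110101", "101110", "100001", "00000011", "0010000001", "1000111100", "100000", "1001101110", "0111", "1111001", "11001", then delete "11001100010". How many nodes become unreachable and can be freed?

A node on "11001100010"'s path can go only if nothing else ends at it or branches off below it.
The suffix "100010" (6 nodes) is used only by "11001100010"; "11001" is itself a stored word, so pruning stops there.
Nodes removed: 6

6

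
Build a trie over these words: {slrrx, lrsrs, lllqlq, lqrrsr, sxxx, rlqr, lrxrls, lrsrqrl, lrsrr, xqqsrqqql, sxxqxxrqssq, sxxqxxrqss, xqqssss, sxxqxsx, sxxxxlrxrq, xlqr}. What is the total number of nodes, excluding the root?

66

Insert word by word; a character creates a node only if that edge doesn't already exist:
  "slrrx" → 5 new (s, l, r, r, x)
  "lrsrs" → 5 new (l, r, s, r, s)
  "lllqlq" → prefix "l" already present; 5 new (l, l, q, l, q)
  "lqrrsr" → prefix "l" already present; 5 new (q, r, r, s, r)
  "sxxx" → prefix "s" already present; 3 new (x, x, x)
  "rlqr" → 4 new (r, l, q, r)
  "lrxrls" → prefix "lr" already present; 4 new (x, r, l, s)
  "lrsrqrl" → prefix "lrsr" already present; 3 new (q, r, l)
  "lrsrr" → prefix "lrsr" already present; 1 new (r)
  "xqqsrqqql" → 9 new (x, q, q, s, r, q, q, q, l)
  "sxxqxxrqssq" → prefix "sxx" already present; 8 new (q, x, x, r, q, s, s, q)
  "sxxqxxrqss" → prefix "sxxqxxrqss" already present; 0 new (none)
  "xqqssss" → prefix "xqqs" already present; 3 new (s, s, s)
  "sxxqxsx" → prefix "sxxqx" already present; 2 new (s, x)
  "sxxxxlrxrq" → prefix "sxxx" already present; 6 new (x, l, r, x, r, q)
  "xlqr" → prefix "x" already present; 3 new (l, q, r)
Total nodes = 5 + 5 + 5 + 5 + 3 + 4 + 4 + 3 + 1 + 9 + 8 + 0 + 3 + 2 + 6 + 3 = 66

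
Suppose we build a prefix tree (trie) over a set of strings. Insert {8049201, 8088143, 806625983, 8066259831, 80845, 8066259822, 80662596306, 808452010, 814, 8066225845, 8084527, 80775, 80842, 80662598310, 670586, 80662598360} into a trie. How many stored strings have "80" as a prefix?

Filter for entries beginning with "80":
Words under "80": 8049201, 8066225845, 80662596306, 8066259822, 806625983, 8066259831, 80662598310, 80662598360, 80775, 80842, 80845, 808452010, 8084527, 8088143
Count: 14

14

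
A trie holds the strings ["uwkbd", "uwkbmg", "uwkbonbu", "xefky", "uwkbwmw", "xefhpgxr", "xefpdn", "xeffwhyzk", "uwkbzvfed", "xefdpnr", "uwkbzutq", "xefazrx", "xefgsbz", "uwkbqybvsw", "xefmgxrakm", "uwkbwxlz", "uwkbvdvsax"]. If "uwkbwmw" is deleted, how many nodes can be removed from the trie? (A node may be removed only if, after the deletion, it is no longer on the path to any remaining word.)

After clearing the end-marker at "uwkbwmw", prune upward until reaching a node still needed by another word.
The suffix "mw" (2 nodes) is used only by "uwkbwmw"; the node for "uwkbw" still has the child "x", so pruning stops there.
Nodes removed: 2

2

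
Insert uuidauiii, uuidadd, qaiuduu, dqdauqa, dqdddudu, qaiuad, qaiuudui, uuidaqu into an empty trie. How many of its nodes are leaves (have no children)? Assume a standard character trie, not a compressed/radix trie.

A leaf is a node with no children — equivalently, the end of a word that is not a proper prefix of any other stored word.
Those words: "dqdauqa", "dqdddudu", "qaiuad", "qaiuduu", "qaiuudui", "uuidadd", "uuidaqu", "uuidauiii"
Leaf count: 8

8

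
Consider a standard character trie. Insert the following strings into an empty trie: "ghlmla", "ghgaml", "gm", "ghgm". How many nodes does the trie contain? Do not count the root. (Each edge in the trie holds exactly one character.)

Trace insertions, counting only characters that open a new branch:
  "ghlmla" → 6 new (g, h, l, m, l, a)
  "ghgaml" → prefix "gh" already present; 4 new (g, a, m, l)
  "gm" → prefix "g" already present; 1 new (m)
  "ghgm" → prefix "ghg" already present; 1 new (m)
Total nodes = 6 + 4 + 1 + 1 = 12

12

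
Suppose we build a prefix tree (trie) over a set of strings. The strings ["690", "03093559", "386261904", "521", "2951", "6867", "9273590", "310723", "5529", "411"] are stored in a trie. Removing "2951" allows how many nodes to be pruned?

4

After clearing the end-marker at "2951", prune upward until reaching a node still needed by another word.
No other word shares any prefix with "2951", so all 4 of its nodes go.
Nodes removed: 4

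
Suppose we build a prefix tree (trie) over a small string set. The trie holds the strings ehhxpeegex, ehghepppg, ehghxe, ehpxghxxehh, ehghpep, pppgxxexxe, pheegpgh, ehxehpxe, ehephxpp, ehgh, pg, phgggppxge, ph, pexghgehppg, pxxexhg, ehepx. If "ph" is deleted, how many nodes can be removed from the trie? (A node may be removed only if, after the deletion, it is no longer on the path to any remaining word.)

0

A node on "ph"'s path can go only if nothing else ends at it or branches off below it.
Every node on "ph" is still needed (e.g. by "pheegpgh"), so nothing is freed.
Nodes removed: 0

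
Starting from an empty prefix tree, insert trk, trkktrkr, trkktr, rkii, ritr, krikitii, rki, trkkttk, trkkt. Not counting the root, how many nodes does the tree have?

Insert word by word; a character creates a node only if that edge doesn't already exist:
  "trk" → 3 new (t, r, k)
  "trkktrkr" → prefix "trk" already present; 5 new (k, t, r, k, r)
  "trkktr" → prefix "trkktr" already present; 0 new (none)
  "rkii" → 4 new (r, k, i, i)
  "ritr" → prefix "r" already present; 3 new (i, t, r)
  "krikitii" → 8 new (k, r, i, k, i, t, i, i)
  "rki" → prefix "rki" already present; 0 new (none)
  "trkkttk" → prefix "trkkt" already present; 2 new (t, k)
  "trkkt" → prefix "trkkt" already present; 0 new (none)
Total nodes = 3 + 5 + 0 + 4 + 3 + 8 + 0 + 2 + 0 = 25

25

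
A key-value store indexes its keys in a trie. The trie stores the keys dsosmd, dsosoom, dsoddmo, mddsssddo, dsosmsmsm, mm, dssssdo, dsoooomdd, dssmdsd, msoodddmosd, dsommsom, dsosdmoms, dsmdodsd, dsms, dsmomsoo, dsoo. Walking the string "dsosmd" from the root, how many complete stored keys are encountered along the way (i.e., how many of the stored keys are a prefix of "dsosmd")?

Check each prefix of "dsosmd" against the stored set — each match is an end-marker on the path.
Prefixes of the query that are stored words: "dsosmd"
Count: 1

1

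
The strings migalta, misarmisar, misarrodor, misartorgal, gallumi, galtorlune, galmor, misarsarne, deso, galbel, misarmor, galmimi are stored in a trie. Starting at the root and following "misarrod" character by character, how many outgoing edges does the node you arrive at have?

1

Walk "misarrod" from the root, arriving at one node.
Distinct next characters after "misarrod": o.
That node has 1 child edge.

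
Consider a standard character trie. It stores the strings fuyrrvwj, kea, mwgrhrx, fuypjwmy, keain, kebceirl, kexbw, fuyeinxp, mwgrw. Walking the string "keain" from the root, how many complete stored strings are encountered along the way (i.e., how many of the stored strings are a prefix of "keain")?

Check each prefix of "keain" against the stored set — each match is an end-marker on the path.
Prefixes of the query that are stored words: "kea", "keain"
Count: 2

2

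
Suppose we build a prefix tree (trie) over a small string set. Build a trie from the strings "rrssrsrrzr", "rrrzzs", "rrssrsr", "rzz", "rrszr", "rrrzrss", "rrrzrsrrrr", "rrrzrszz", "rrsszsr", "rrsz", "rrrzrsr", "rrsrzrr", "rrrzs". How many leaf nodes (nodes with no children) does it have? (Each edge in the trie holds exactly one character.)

10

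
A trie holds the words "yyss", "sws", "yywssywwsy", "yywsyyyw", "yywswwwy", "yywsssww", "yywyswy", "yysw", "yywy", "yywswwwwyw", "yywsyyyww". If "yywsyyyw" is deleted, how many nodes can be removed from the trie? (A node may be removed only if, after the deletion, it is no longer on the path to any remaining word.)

0

Walk "yywsyyyw" from the leaf back toward the root, removing each node that no remaining word uses.
Every node on "yywsyyyw" is still needed (e.g. by "yywsyyyww"), so nothing is freed.
Nodes removed: 0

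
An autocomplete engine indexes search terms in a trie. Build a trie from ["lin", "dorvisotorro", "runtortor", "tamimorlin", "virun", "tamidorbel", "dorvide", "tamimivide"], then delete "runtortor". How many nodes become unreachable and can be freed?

9

Walk "runtortor" from the leaf back toward the root, removing each node that no remaining word uses.
No other word shares any prefix with "runtortor", so all 9 of its nodes go.
Nodes removed: 9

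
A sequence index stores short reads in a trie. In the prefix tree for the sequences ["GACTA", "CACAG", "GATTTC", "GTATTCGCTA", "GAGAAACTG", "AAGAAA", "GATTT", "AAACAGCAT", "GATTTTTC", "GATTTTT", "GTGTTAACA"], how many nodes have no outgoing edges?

9

A leaf is a node with no children — equivalently, the end of a word that is not a proper prefix of any other stored word.
Those words: "AAACAGCAT", "AAGAAA", "CACAG", "GACTA", "GAGAAACTG", "GATTTC", "GATTTTTC", "GTATTCGCTA", "GTGTTAACA"
Leaf count: 9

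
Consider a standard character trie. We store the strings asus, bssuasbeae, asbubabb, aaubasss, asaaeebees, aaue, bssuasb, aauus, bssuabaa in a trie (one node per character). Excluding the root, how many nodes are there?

41

Insert word by word; a character creates a node only if that edge doesn't already exist:
  "asus" → 4 new (a, s, u, s)
  "bssuasbeae" → 10 new (b, s, s, u, a, s, b, e, a, e)
  "asbubabb" → prefix "as" already present; 6 new (b, u, b, a, b, b)
  "aaubasss" → prefix "a" already present; 7 new (a, u, b, a, s, s, s)
  "asaaeebees" → prefix "as" already present; 8 new (a, a, e, e, b, e, e, s)
  "aaue" → prefix "aau" already present; 1 new (e)
  "bssuasb" → prefix "bssuasb" already present; 0 new (none)
  "aauus" → prefix "aau" already present; 2 new (u, s)
  "bssuabaa" → prefix "bssua" already present; 3 new (b, a, a)
Total nodes = 4 + 10 + 6 + 7 + 8 + 1 + 0 + 2 + 3 = 41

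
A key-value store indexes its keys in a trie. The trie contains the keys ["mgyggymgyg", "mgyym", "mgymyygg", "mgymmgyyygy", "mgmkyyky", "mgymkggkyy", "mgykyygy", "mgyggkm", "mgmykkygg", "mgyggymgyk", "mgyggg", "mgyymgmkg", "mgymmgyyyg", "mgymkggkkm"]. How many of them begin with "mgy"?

12

Filter for entries beginning with "mgy":
Words under "mgy": mgyggg, mgyggkm, mgyggymgyg, mgyggymgyk, mgykyygy, mgymkggkkm, mgymkggkyy, mgymmgyyyg, mgymmgyyygy, mgymyygg, mgyym, mgyymgmkg
Count: 12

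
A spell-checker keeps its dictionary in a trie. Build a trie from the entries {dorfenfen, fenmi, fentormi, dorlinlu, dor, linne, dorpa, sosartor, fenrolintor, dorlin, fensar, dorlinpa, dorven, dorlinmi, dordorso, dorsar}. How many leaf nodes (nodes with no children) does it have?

14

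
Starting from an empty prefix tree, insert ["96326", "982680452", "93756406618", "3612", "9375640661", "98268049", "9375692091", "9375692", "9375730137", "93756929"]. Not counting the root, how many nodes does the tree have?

For each word, the new-node count is its length minus the longest prefix already in the trie:
  "96326" → 5 new (9, 6, 3, 2, 6)
  "982680452" → prefix "9" already present; 8 new (8, 2, 6, 8, 0, 4, 5, 2)
  "93756406618" → prefix "9" already present; 10 new (3, 7, 5, 6, 4, 0, 6, 6, 1, 8)
  "3612" → 4 new (3, 6, 1, 2)
  "9375640661" → prefix "9375640661" already present; 0 new (none)
  "98268049" → prefix "9826804" already present; 1 new (9)
  "9375692091" → prefix "93756" already present; 5 new (9, 2, 0, 9, 1)
  "9375692" → prefix "9375692" already present; 0 new (none)
  "9375730137" → prefix "9375" already present; 6 new (7, 3, 0, 1, 3, 7)
  "93756929" → prefix "9375692" already present; 1 new (9)
Total nodes = 5 + 8 + 10 + 4 + 0 + 1 + 5 + 0 + 6 + 1 = 40

40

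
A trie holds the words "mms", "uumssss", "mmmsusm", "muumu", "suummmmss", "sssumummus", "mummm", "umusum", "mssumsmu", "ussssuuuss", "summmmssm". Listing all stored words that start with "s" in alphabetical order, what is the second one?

DFS of the "s" subtree visits, in order: "sssumummus", "summmmssm", "suummmmss"
Position 2: summmmssm

summmmssm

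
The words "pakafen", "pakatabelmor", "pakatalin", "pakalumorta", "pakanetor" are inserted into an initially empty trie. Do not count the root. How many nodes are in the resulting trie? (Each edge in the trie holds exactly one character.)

30

Trace insertions, counting only characters that open a new branch:
  "pakafen" → 7 new (p, a, k, a, f, e, n)
  "pakatabelmor" → prefix "paka" already present; 8 new (t, a, b, e, l, m, o, r)
  "pakatalin" → prefix "pakata" already present; 3 new (l, i, n)
  "pakalumorta" → prefix "paka" already present; 7 new (l, u, m, o, r, t, a)
  "pakanetor" → prefix "paka" already present; 5 new (n, e, t, o, r)
Total nodes = 7 + 8 + 3 + 7 + 5 = 30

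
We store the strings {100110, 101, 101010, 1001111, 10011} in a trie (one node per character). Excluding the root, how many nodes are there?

12

Count nodes per top-level branch (shared prefixes stored once):
  '1'-branch (10011, 100110, 1001111, 101, 101010): 12 nodes
Sum: 12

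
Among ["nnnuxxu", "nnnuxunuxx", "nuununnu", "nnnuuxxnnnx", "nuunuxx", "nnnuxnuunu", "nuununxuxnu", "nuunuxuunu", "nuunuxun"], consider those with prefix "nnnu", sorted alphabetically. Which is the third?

Words with prefix "nnnu", in lexicographic order: "nnnuuxxnnnx", "nnnuxnuunu", "nnnuxunuxx", "nnnuxxu"
Position 3: nnnuxunuxx

nnnuxunuxx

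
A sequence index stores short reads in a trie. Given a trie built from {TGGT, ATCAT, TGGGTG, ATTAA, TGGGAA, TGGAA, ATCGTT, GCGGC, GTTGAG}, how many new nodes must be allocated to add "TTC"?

2

Walking "TTC" from the root, the first 1 characters ("T") follow existing edges; "T" is the first miss.
So 3 − 1 = 2 new nodes.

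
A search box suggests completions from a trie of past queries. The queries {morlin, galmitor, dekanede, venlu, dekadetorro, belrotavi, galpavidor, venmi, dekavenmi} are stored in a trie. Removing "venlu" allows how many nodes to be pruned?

2

After clearing the end-marker at "venlu", prune upward until reaching a node still needed by another word.
The suffix "lu" (2 nodes) is used only by "venlu"; the node for "ven" still has the child "m", so pruning stops there.
Nodes removed: 2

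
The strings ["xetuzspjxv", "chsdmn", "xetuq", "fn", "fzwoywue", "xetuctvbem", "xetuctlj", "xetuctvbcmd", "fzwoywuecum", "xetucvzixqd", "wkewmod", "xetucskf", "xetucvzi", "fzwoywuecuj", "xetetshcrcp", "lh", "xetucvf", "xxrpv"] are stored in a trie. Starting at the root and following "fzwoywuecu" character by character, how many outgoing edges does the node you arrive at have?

2

The children of the "fzwoywuecu" node are the distinct next characters among strings starting with "fzwoywuecu".
Distinct next characters after "fzwoywuecu": j, m.
That node has 2 child edges.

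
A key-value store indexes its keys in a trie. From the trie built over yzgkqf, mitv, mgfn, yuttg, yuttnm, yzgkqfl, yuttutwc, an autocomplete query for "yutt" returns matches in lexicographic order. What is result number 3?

Filter for "yutt…" and sort: "yuttg", "yuttnm", "yuttutwc"
The 3rd is yuttutwc.

yuttutwc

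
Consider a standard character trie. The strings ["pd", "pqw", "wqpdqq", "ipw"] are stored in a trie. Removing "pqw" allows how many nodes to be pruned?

2

A node on "pqw"'s path can go only if nothing else ends at it or branches off below it.
The suffix "qw" (2 nodes) is used only by "pqw"; the node for "p" still has the child "d", so pruning stops there.
Nodes removed: 2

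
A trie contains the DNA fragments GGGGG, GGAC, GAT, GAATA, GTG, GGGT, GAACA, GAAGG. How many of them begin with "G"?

Walk to "G"; the words in its subtree are exactly those with that prefix.
Words under "G": GAACA, GAAGG, GAATA, GAT, GGAC, GGGGG, GGGT, GTG
Count: 8

8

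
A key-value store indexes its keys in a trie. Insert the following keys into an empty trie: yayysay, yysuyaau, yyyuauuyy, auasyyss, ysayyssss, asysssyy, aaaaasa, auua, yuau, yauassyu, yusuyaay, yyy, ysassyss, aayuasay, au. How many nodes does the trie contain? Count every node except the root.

78

Count nodes per top-level branch (shared prefixes stored once):
  'a'-branch (aaaaasa, aayuasay, asysssyy, au, auasyyss, auua): 29 nodes
  'y'-branch (yauassyu, yayysay, ysassyss, ysayyssss, yuau, yusuyaay, yysuyaau, yyy, yyyuauuyy): 49 nodes
Sum: 78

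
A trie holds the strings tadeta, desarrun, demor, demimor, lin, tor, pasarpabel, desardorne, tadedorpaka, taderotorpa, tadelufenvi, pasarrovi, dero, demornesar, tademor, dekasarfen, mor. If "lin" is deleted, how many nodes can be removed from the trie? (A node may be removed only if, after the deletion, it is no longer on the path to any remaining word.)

3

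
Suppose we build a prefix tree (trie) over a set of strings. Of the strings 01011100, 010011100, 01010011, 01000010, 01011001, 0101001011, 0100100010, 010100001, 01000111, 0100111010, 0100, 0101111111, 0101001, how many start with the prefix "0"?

Walk to "0"; the words in its subtree are exactly those with that prefix.
Matches: "0100", "01000010", "01000111", "0100100010", "010011100", "0100111010", "010100001", "0101001", "0101001011", "01010011", "01011001", "01011100", "0101111111"
Count: 13

13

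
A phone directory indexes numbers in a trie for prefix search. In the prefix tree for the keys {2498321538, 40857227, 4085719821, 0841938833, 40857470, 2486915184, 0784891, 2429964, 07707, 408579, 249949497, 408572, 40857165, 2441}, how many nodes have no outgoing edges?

13

Leaves are exactly the stored words that no other stored word extends.
Those words: "07707", "0784891", "0841938833", "2429964", "2441", "2486915184", "2498321538", "249949497", "40857165", "4085719821", "40857227", "40857470", "408579"
Leaf count: 13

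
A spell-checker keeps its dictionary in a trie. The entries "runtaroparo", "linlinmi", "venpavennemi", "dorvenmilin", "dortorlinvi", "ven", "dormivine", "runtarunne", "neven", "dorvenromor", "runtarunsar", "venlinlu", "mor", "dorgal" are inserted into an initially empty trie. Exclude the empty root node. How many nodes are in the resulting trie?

For each word, the new-node count is its length minus the longest prefix already in the trie:
  "runtaroparo" → 11 new (r, u, n, t, a, r, o, p, a, r, o)
  "linlinmi" → 8 new (l, i, n, l, i, n, m, i)
  "venpavennemi" → 12 new (v, e, n, p, a, v, e, n, n, e, m, i)
  "dorvenmilin" → 11 new (d, o, r, v, e, n, m, i, l, i, n)
  "dortorlinvi" → prefix "dor" already present; 8 new (t, o, r, l, i, n, v, i)
  "ven" → prefix "ven" already present; 0 new (none)
  "dormivine" → prefix "dor" already present; 6 new (m, i, v, i, n, e)
  "runtarunne" → prefix "runtar" already present; 4 new (u, n, n, e)
  "neven" → 5 new (n, e, v, e, n)
  "dorvenromor" → prefix "dorven" already present; 5 new (r, o, m, o, r)
  "runtarunsar" → prefix "runtarun" already present; 3 new (s, a, r)
  "venlinlu" → prefix "ven" already present; 5 new (l, i, n, l, u)
  "mor" → 3 new (m, o, r)
  "dorgal" → prefix "dor" already present; 3 new (g, a, l)
Total nodes = 11 + 8 + 12 + 11 + 8 + 0 + 6 + 4 + 5 + 5 + 3 + 5 + 3 + 3 = 84

84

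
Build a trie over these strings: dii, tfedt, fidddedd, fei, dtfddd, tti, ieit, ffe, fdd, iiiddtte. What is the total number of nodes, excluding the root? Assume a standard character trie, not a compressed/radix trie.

Trie structure (* marks end of a word):
(root)
├─ d
│  ├─ i
│  │  └─ i *
│  └─ t
│     └─ f
│        └─ d
│           └─ d
│              └─ d *
├─ f
│  ├─ d
│  │  └─ d *
│  ├─ e
│  │  └─ i *
│  ├─ f
│  │  └─ e *
│  └─ i
│     └─ d
│        └─ d
│           └─ d
│              └─ e
│                 └─ d
│                    └─ d *
├─ i
│  ├─ e
│  │  └─ i
│  │     └─ t *
│  └─ i
│     └─ i
│        └─ d
│           └─ d
│              └─ t
│                 └─ t
│                    └─ e *
└─ t
   ├─ f
   │  └─ e
   │     └─ d
   │        └─ t *
   └─ t
      └─ i *
Counting every labelled node above: 40.

40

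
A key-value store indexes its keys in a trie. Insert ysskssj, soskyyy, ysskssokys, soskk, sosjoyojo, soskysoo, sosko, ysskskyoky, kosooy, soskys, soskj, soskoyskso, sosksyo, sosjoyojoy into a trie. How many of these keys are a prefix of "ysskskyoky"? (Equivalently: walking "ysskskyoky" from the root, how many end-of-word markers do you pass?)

Walk "ysskskyoky" from the root; an end-of-word marker is hit whenever a stored word is a prefix of "ysskskyoky".
Prefixes of the query that are stored words: "ysskskyoky"
Count: 1

1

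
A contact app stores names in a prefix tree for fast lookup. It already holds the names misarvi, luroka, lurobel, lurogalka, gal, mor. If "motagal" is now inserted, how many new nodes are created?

Walking "motagal" from the root, the first 2 characters ("mo") follow existing edges; "t" is the first miss.
Each of the 5 remaining characters creates one node.

5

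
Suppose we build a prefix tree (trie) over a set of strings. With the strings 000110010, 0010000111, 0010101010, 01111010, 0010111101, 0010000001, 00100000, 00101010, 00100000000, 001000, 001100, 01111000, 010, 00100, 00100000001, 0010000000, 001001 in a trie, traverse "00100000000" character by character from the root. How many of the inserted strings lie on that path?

Traverse "00100000000" character by character; count nodes along the way that are marked as word ends.
Prefixes of the query that are stored words: "00100", "001000", "00100000", "0010000000", "00100000000"
Count: 5

5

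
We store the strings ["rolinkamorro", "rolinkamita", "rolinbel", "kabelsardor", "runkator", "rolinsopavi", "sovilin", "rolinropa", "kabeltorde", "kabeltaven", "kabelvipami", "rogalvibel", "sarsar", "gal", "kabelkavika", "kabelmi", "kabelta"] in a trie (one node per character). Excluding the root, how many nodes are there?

92

For each word, the new-node count is its length minus the longest prefix already in the trie:
  "rolinkamorro" → 12 new (r, o, l, i, n, k, a, m, o, r, r, o)
  "rolinkamita" → prefix "rolinkam" already present; 3 new (i, t, a)
  "rolinbel" → prefix "rolin" already present; 3 new (b, e, l)
  "kabelsardor" → 11 new (k, a, b, e, l, s, a, r, d, o, r)
  "runkator" → prefix "r" already present; 7 new (u, n, k, a, t, o, r)
  "rolinsopavi" → prefix "rolin" already present; 6 new (s, o, p, a, v, i)
  "sovilin" → 7 new (s, o, v, i, l, i, n)
  "rolinropa" → prefix "rolin" already present; 4 new (r, o, p, a)
  "kabeltorde" → prefix "kabel" already present; 5 new (t, o, r, d, e)
  "kabeltaven" → prefix "kabelt" already present; 4 new (a, v, e, n)
  "kabelvipami" → prefix "kabel" already present; 6 new (v, i, p, a, m, i)
  "rogalvibel" → prefix "ro" already present; 8 new (g, a, l, v, i, b, e, l)
  "sarsar" → prefix "s" already present; 5 new (a, r, s, a, r)
  "gal" → 3 new (g, a, l)
  "kabelkavika" → prefix "kabel" already present; 6 new (k, a, v, i, k, a)
  "kabelmi" → prefix "kabel" already present; 2 new (m, i)
  "kabelta" → prefix "kabelta" already present; 0 new (none)
Total nodes = 12 + 3 + 3 + 11 + 7 + 6 + 7 + 4 + 5 + 4 + 6 + 8 + 5 + 3 + 6 + 2 + 0 = 92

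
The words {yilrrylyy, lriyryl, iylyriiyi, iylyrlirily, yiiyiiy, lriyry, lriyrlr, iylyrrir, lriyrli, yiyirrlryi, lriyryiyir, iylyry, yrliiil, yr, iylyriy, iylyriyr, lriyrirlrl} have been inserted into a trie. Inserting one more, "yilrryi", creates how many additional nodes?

1

Walking "yilrryi" from the root, the first 6 characters ("yilrry") follow existing edges; "i" is the first miss.
So 7 − 6 = 1 new nodes.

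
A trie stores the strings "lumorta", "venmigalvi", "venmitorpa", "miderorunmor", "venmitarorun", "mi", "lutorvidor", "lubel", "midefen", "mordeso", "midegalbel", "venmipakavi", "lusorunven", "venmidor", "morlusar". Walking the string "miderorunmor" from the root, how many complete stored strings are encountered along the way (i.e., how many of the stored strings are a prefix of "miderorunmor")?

2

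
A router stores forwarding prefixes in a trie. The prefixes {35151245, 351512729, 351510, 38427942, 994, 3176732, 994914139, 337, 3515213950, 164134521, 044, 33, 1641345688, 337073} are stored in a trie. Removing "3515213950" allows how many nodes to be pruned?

After clearing the end-marker at "3515213950", prune upward until reaching a node still needed by another word.
The suffix "213950" (6 nodes) is used only by "3515213950"; the node for "3515" still has the child "1", so pruning stops there.
Nodes removed: 6

6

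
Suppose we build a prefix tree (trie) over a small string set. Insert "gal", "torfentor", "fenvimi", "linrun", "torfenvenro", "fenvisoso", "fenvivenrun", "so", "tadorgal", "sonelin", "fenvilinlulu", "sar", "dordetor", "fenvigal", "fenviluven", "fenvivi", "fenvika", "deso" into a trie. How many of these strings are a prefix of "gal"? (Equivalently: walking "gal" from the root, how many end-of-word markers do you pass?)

Walk "gal" from the root; an end-of-word marker is hit whenever a stored word is a prefix of "gal".
Prefixes of the query that are stored words: "gal"
Count: 1

1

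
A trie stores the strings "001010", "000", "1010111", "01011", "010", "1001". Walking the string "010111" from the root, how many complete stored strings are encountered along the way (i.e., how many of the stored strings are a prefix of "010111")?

Walk "010111" from the root; an end-of-word marker is hit whenever a stored word is a prefix of "010111".
Prefixes of the query that are stored words: "010", "01011"
Count: 2

2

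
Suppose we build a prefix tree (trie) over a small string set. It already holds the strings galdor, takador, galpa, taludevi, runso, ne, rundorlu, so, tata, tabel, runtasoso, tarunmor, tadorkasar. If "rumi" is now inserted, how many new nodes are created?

Walking "rumi" from the root, the first 2 characters ("ru") follow existing edges; "m" is the first miss.
New nodes needed: |"rumi"| − 2 = 4 − 2 = 2.

2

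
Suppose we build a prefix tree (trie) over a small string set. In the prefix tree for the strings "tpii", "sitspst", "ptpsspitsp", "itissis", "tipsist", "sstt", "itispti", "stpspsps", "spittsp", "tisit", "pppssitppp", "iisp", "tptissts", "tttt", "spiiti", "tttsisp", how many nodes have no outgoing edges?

16

Leaves are exactly the stored words that no other stored word extends.
Those words: "iisp", "itispti", "itissis", "pppssitppp", "ptpsspitsp", "sitspst", "spiiti", "spittsp", "sstt", "stpspsps", "tipsist", "tisit", "tpii", "tptissts", "tttsisp", "tttt"
Leaf count: 16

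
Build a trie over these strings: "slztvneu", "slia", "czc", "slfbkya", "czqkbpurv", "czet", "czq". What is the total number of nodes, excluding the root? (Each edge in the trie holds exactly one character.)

27

For each word, the new-node count is its length minus the longest prefix already in the trie:
  "slztvneu" → 8 new (s, l, z, t, v, n, e, u)
  "slia" → prefix "sl" already present; 2 new (i, a)
  "czc" → 3 new (c, z, c)
  "slfbkya" → prefix "sl" already present; 5 new (f, b, k, y, a)
  "czqkbpurv" → prefix "cz" already present; 7 new (q, k, b, p, u, r, v)
  "czet" → prefix "cz" already present; 2 new (e, t)
  "czq" → prefix "czq" already present; 0 new (none)
Total nodes = 8 + 2 + 3 + 5 + 7 + 2 + 0 = 27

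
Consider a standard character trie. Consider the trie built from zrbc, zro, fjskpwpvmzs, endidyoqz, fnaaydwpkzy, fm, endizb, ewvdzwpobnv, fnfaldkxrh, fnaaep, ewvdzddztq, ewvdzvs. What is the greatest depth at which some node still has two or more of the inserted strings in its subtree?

5

The deepest shared node is where two words last agree before diverging.
e.g. "ewvdzddztq" and "ewvdzvs" share the prefix "ewvdz" of length 5; no pair shares a longer one.
Longest shared-prefix length: 5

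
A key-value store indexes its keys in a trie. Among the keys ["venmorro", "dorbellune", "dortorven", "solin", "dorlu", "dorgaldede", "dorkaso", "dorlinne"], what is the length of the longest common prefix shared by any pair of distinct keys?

4

The deepest shared node is where two words last agree before diverging.
"dorlinne" and "dorlu" agree on "dorl" (4 characters) before diverging; nothing deeper is shared.
Longest shared-prefix length: 4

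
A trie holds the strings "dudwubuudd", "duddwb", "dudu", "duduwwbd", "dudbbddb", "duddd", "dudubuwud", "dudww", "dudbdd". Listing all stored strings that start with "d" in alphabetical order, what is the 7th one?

DFS of the "d" subtree visits, in order: "dudbbddb", "dudbdd", "duddd", "duddwb", "dudu", "dudubuwud", "duduwwbd", "dudwubuudd", "dudww"
The 7th is duduwwbd.

duduwwbd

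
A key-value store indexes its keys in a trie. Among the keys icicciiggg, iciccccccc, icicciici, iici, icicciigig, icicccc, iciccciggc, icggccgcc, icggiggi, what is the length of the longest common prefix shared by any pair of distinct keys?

The deepest shared node is where two words last agree before diverging.
"icicciiggg" and "icicciigig" agree on "icicciig" (8 characters) before diverging; nothing deeper is shared.
Longest shared-prefix length: 8

8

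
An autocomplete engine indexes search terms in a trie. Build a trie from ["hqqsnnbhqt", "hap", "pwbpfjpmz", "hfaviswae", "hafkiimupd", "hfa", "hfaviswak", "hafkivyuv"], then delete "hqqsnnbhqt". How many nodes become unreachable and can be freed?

9

A node on "hqqsnnbhqt"'s path can go only if nothing else ends at it or branches off below it.
The suffix "qqsnnbhqt" (9 nodes) is used only by "hqqsnnbhqt"; the node for "h" still has the child "a", so pruning stops there.
Nodes removed: 9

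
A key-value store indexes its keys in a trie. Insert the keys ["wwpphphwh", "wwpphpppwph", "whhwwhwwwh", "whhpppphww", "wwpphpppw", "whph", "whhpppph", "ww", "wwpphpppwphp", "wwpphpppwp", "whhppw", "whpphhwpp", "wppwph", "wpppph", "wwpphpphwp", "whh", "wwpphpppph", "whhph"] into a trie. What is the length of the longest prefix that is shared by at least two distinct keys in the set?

Look for the deepest trie node that still has at least two words in its subtree.
"wwpphpppwph" and "wwpphpppwphp" agree on "wwpphpppwph" (11 characters) before diverging; nothing deeper is shared.
Longest shared-prefix length: 11

11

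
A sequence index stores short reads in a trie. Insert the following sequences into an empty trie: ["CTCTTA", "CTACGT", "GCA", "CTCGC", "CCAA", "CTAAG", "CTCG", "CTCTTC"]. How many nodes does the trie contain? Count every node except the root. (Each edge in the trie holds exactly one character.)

Insert word by word; a character creates a node only if that edge doesn't already exist:
  "CTCTTA" → 6 new (C, T, C, T, T, A)
  "CTACGT" → prefix "CT" already present; 4 new (A, C, G, T)
  "GCA" → 3 new (G, C, A)
  "CTCGC" → prefix "CTC" already present; 2 new (G, C)
  "CCAA" → prefix "C" already present; 3 new (C, A, A)
  "CTAAG" → prefix "CTA" already present; 2 new (A, G)
  "CTCG" → prefix "CTCG" already present; 0 new (none)
  "CTCTTC" → prefix "CTCTT" already present; 1 new (C)
Total nodes = 6 + 4 + 3 + 2 + 3 + 2 + 0 + 1 = 21

21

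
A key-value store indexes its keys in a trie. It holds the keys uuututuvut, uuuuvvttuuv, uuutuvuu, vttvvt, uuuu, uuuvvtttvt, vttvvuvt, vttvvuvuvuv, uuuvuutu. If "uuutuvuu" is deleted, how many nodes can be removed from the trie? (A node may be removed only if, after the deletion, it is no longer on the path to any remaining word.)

3

Walk "uuutuvuu" from the leaf back toward the root, removing each node that no remaining word uses.
The suffix "vuu" (3 nodes) is used only by "uuutuvuu"; the node for "uuutu" still has the child "t", so pruning stops there.
Nodes removed: 3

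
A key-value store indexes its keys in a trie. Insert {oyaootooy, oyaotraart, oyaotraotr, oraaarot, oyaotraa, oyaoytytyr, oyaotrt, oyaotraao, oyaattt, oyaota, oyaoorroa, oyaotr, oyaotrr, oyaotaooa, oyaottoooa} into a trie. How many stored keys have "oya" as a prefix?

14

Filter for entries beginning with "oya":
Matches: "oyaattt", "oyaoorroa", "oyaootooy", "oyaota", "oyaotaooa", "oyaotr", "oyaotraa", "oyaotraao", "oyaotraart", "oyaotraotr", "oyaotrr", "oyaotrt", "oyaottoooa", "oyaoytytyr"
Count: 14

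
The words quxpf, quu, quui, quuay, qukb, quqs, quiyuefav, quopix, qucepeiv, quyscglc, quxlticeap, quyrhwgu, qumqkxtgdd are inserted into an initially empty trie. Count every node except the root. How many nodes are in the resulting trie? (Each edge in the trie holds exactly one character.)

Trace insertions, counting only characters that open a new branch:
  "quxpf" → 5 new (q, u, x, p, f)
  "quu" → prefix "qu" already present; 1 new (u)
  "quui" → prefix "quu" already present; 1 new (i)
  "quuay" → prefix "quu" already present; 2 new (a, y)
  "qukb" → prefix "qu" already present; 2 new (k, b)
  "quqs" → prefix "qu" already present; 2 new (q, s)
  "quiyuefav" → prefix "qu" already present; 7 new (i, y, u, e, f, a, v)
  "quopix" → prefix "qu" already present; 4 new (o, p, i, x)
  "qucepeiv" → prefix "qu" already present; 6 new (c, e, p, e, i, v)
  "quyscglc" → prefix "qu" already present; 6 new (y, s, c, g, l, c)
  "quxlticeap" → prefix "qux" already present; 7 new (l, t, i, c, e, a, p)
  "quyrhwgu" → prefix "quy" already present; 5 new (r, h, w, g, u)
  "qumqkxtgdd" → prefix "qu" already present; 8 new (m, q, k, x, t, g, d, d)
Total nodes = 5 + 1 + 1 + 2 + 2 + 2 + 7 + 4 + 6 + 6 + 7 + 5 + 8 = 56

56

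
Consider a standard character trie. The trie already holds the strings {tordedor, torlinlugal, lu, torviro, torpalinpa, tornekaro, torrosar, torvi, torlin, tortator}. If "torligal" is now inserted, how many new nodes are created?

"torli" is already a path in the trie; the remaining "gal" must be added.
New nodes needed: |"torligal"| − 5 = 8 − 5 = 3.

3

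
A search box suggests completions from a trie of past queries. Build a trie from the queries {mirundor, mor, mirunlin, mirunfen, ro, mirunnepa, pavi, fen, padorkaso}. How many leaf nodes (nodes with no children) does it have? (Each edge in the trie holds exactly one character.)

A leaf is a node with no children — equivalently, the end of a word that is not a proper prefix of any other stored word.
Those words: "fen", "mirundor", "mirunfen", "mirunlin", "mirunnepa", "mor", "padorkaso", "pavi", "ro"
Leaf count: 9

9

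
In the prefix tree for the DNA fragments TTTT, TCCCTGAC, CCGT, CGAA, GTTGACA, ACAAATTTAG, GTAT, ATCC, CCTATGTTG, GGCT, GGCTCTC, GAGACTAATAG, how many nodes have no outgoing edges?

A leaf is a node with no children — equivalently, the end of a word that is not a proper prefix of any other stored word.
Those words: "ACAAATTTAG", "ATCC", "CCGT", "CCTATGTTG", "CGAA", "GAGACTAATAG", "GGCTCTC", "GTAT", "GTTGACA", "TCCCTGAC", "TTTT"
Leaf count: 11

11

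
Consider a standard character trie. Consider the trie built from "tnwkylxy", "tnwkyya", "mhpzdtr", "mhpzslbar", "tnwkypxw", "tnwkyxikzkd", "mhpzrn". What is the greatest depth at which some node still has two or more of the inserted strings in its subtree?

5

The deepest shared node is where two words last agree before diverging.
"tnwkylxy" and "tnwkypxw" agree on "tnwky" (5 characters) before diverging; nothing deeper is shared.
Longest shared-prefix length: 5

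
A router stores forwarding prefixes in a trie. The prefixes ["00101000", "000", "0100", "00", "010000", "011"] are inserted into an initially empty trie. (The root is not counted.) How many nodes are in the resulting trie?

15

Count nodes per top-level branch (shared prefixes stored once):
  '0'-branch (00, 000, 00101000, 0100, 010000, 011): 15 nodes
Sum: 15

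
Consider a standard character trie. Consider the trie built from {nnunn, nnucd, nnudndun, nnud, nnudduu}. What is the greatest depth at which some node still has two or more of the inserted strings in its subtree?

Equivalently: take the maximum, over all pairs, of their longest common prefix length.
"nnud" and "nnudduu" agree on "nnud" (4 characters) before diverging; nothing deeper is shared.
Longest shared-prefix length: 4

4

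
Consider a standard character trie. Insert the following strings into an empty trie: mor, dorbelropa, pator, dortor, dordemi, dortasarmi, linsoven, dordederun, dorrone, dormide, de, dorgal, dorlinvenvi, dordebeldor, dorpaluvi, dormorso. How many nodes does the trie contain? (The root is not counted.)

Count nodes per top-level branch (shared prefixes stored once):
  'd'-branch (de, dorbelropa, dordebeldor, dordederun, dordemi, dorgal, dorlinvenvi, dormide, dormorso, dorpaluvi, dorrone, dortasarmi, dortor): 64 nodes
  'l'-branch (linsoven): 8 nodes
  'm'-branch (mor): 3 nodes
  'p'-branch (pator): 5 nodes
Sum: 80

80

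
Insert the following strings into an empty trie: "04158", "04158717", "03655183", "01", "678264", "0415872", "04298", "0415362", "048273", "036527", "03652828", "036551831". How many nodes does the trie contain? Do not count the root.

39

Trace insertions, counting only characters that open a new branch:
  "04158" → 5 new (0, 4, 1, 5, 8)
  "04158717" → prefix "04158" already present; 3 new (7, 1, 7)
  "03655183" → prefix "0" already present; 7 new (3, 6, 5, 5, 1, 8, 3)
  "01" → prefix "0" already present; 1 new (1)
  "678264" → 6 new (6, 7, 8, 2, 6, 4)
  "0415872" → prefix "041587" already present; 1 new (2)
  "04298" → prefix "04" already present; 3 new (2, 9, 8)
  "0415362" → prefix "0415" already present; 3 new (3, 6, 2)
  "048273" → prefix "04" already present; 4 new (8, 2, 7, 3)
  "036527" → prefix "0365" already present; 2 new (2, 7)
  "03652828" → prefix "03652" already present; 3 new (8, 2, 8)
  "036551831" → prefix "03655183" already present; 1 new (1)
Total nodes = 5 + 3 + 7 + 1 + 6 + 1 + 3 + 3 + 4 + 2 + 3 + 1 = 39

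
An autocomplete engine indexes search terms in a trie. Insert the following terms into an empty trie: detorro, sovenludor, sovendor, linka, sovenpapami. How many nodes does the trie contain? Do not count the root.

Insert word by word; a character creates a node only if that edge doesn't already exist:
  "detorro" → 7 new (d, e, t, o, r, r, o)
  "sovenludor" → 10 new (s, o, v, e, n, l, u, d, o, r)
  "sovendor" → prefix "soven" already present; 3 new (d, o, r)
  "linka" → 5 new (l, i, n, k, a)
  "sovenpapami" → prefix "soven" already present; 6 new (p, a, p, a, m, i)
Total nodes = 7 + 10 + 3 + 5 + 6 = 31

31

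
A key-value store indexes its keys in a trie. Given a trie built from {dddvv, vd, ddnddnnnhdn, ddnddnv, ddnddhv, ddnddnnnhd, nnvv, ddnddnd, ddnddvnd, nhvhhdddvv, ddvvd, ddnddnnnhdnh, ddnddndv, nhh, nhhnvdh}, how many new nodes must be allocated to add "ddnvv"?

Walking "ddnvv" from the root, the first 3 characters ("ddn") follow existing edges; "v" is the first miss.
So 5 − 3 = 2 new nodes.

2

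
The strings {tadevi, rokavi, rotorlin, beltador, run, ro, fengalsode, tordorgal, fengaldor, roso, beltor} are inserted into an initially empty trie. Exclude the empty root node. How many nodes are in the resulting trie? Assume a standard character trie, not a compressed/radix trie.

Trace insertions, counting only characters that open a new branch:
  "tadevi" → 6 new (t, a, d, e, v, i)
  "rokavi" → 6 new (r, o, k, a, v, i)
  "rotorlin" → prefix "ro" already present; 6 new (t, o, r, l, i, n)
  "beltador" → 8 new (b, e, l, t, a, d, o, r)
  "run" → prefix "r" already present; 2 new (u, n)
  "ro" → prefix "ro" already present; 0 new (none)
  "fengalsode" → 10 new (f, e, n, g, a, l, s, o, d, e)
  "tordorgal" → prefix "t" already present; 8 new (o, r, d, o, r, g, a, l)
  "fengaldor" → prefix "fengal" already present; 3 new (d, o, r)
  "roso" → prefix "ro" already present; 2 new (s, o)
  "beltor" → prefix "belt" already present; 2 new (o, r)
Total nodes = 6 + 6 + 6 + 8 + 2 + 0 + 10 + 8 + 3 + 2 + 2 = 53

53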